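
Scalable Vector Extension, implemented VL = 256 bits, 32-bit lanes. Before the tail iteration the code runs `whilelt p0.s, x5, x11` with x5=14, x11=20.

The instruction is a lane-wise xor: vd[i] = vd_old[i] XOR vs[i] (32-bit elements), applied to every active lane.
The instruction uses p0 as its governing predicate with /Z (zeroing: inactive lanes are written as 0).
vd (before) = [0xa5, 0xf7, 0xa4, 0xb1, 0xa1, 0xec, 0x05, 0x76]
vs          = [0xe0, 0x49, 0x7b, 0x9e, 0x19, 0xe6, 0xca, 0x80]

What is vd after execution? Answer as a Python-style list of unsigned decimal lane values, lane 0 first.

vd = [69, 190, 223, 47, 184, 10, 0, 0]

lane count: 256 div 32 = 8
active while 14+j < 20, i.e. j ∈ [0,6) capped at 8 ⇒ 6
  i=0: xor(0xa5,0xe0) → 69
  i=1: xor(0xf7,0x49) → 190
  i=2: xor(0xa4,0x7b) → 223
  i=3: xor(0xb1,0x9e) → 47
  i=4: xor(0xa1,0x19) → 184
  i=5: xor(0xec,0xe6) → 10
  i=6: tail/zero → 0
  i=7: tail/zero → 0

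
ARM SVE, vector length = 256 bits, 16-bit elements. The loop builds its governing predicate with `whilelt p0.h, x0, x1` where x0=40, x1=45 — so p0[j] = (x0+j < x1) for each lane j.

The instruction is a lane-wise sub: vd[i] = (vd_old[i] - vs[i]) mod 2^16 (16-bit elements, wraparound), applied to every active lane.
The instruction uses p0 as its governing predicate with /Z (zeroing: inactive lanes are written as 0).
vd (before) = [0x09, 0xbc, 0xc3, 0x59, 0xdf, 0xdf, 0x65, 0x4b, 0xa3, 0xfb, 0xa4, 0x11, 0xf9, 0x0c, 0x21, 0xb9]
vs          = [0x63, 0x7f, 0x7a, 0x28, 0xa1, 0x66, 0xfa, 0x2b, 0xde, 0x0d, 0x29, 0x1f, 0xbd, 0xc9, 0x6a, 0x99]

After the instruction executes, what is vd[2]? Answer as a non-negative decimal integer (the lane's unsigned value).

vd[2] = 73

256-bit reg / 16-bit elem → 16 lanes
active while 40+j < 45, i.e. j ∈ [0,5) capped at 16 ⇒ 5
  i=0: sub(0x09,0x63) → 65446
  i=1: sub(0xbc,0x7f) → 61
  i=2: sub(0xc3,0x7a) → 73
  i=3: sub(0x59,0x28) → 49
  i=4: sub(0xdf,0xa1) → 62
  i=5: tail/zero → 0
  i=6: tail/zero → 0
  i=7: tail/zero → 0
  i=8: tail/zero → 0
  i=9: tail/zero → 0
  i=10: tail/zero → 0
  i=11: tail/zero → 0
  i=12: tail/zero → 0
  i=13: tail/zero → 0
  i=14: tail/zero → 0
  i=15: tail/zero → 0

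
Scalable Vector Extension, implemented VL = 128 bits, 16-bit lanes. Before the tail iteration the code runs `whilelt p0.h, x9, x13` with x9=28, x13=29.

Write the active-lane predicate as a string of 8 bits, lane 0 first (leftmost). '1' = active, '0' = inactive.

register lanes = 128/16 = 8
whilelt: lane j active iff 28+j < 29 → j < 1 → 1 active
bits (lane 0 leftmost): 10000000

predicate = 10000000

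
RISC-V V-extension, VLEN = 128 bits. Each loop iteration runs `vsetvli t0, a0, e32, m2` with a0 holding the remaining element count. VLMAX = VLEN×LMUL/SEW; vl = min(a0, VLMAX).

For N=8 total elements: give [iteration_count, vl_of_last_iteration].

[iterations, last_vl] = [1, 8]

VLMAX = VLEN×LMUL/SEW = 128×2/32 = 8
8 elements at 8/iter → 1 passes, remainder 8 on the last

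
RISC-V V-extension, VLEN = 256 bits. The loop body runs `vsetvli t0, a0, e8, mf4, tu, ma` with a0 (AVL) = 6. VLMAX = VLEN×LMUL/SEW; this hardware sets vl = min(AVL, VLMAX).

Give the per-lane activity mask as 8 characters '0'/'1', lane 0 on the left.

predicate = 11111100

VLMAX = (256 × 1/4) / 8 = 8 lanes
AVL=6 ≤ VLMAX=8, so vl = 6
bits (lane 0 leftmost): 11111100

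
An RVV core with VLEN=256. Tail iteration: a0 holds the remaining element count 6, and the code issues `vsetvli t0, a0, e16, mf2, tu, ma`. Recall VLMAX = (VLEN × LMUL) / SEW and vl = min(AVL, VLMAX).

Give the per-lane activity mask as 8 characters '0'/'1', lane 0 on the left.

lanes per group: 256·1/2/16 = 8
vl = min(AVL, VLMAX) = min(6, 8) = 6
bits (lane 0 leftmost): 11111100

predicate = 11111100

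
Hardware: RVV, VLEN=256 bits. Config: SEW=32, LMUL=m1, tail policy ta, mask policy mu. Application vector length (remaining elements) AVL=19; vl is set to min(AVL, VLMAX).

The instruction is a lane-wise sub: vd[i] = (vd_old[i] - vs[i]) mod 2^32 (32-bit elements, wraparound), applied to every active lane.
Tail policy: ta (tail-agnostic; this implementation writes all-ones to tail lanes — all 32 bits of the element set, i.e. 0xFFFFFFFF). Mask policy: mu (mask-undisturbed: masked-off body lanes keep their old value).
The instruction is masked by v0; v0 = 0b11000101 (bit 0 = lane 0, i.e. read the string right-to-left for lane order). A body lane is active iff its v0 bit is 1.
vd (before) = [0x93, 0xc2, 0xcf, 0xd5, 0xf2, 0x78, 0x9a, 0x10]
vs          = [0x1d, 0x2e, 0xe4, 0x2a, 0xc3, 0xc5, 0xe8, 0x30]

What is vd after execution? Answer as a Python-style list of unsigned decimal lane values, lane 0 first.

VLMAX = (256 × 1) / 32 = 8 lanes
vl ← min(19, 8) = 8
lane  0: sub(0x93,0x1d) ⇒ 0x76
lane  1: mask-off/keep ⇒ 0xc2
lane  2: sub(0xcf,0xe4) ⇒ 0xffffffeb
lane  3: mask-off/keep ⇒ 0xd5
lane  4: mask-off/keep ⇒ 0xf2
lane  5: mask-off/keep ⇒ 0x78
lane  6: sub(0x9a,0xe8) ⇒ 0xffffffb2
lane  7: sub(0x10,0x30) ⇒ 0xffffffe0

vd = [118, 194, 4294967275, 213, 242, 120, 4294967218, 4294967264]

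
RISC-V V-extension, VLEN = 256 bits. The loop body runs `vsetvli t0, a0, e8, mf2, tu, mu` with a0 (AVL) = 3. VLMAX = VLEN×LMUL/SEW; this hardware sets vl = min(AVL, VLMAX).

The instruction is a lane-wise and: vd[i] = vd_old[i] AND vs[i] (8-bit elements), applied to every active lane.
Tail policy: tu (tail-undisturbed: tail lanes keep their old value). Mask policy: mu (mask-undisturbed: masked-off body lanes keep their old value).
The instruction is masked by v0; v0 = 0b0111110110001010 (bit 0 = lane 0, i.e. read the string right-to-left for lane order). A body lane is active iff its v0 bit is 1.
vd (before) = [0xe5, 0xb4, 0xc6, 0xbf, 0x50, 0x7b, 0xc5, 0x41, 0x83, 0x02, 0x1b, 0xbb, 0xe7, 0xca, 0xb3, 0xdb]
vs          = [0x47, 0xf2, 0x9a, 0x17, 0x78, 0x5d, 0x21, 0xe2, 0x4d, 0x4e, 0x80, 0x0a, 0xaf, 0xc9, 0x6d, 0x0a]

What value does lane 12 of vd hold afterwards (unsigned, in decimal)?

vd[12] = 231

lanes per group: 256·1/2/8 = 16
vl ← min(3, 16) = 3
vd[0] mask-off/keep -> 0xe5
vd[1] and(0xb4,0xf2) -> 0xb0
vd[2] mask-off/keep -> 0xc6
vd[3] tail/keep -> 0xbf
vd[4] tail/keep -> 0x50
vd[5] tail/keep -> 0x7b
vd[6] tail/keep -> 0xc5
vd[7] tail/keep -> 0x41
vd[8] tail/keep -> 0x83
vd[9] tail/keep -> 0x02
vd[10] tail/keep -> 0x1b
vd[11] tail/keep -> 0xbb
vd[12] tail/keep -> 0xe7
vd[13] tail/keep -> 0xca
vd[14] tail/keep -> 0xb3
vd[15] tail/keep -> 0xdb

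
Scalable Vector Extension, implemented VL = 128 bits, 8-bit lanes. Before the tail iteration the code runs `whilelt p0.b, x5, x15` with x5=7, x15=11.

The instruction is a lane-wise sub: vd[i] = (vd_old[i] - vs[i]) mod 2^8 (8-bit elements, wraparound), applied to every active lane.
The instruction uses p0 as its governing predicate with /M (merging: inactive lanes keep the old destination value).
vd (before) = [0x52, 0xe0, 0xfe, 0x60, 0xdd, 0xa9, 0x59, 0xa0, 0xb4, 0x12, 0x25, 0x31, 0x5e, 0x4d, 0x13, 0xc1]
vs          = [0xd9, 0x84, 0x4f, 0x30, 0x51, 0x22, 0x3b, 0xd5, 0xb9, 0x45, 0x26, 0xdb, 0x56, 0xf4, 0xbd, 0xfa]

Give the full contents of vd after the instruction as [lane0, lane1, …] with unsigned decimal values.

vd = [121, 92, 175, 48, 221, 169, 89, 160, 180, 18, 37, 49, 94, 77, 19, 193]

register lanes = 128/8 = 16
p0[j] = (7+j < 11); true for j=0..3 → 4 lanes set
[0] sub(0x52,0xd9) = 0x79
[1] sub(0xe0,0x84) = 0x5c
[2] sub(0xfe,0x4f) = 0xaf
[3] sub(0x60,0x30) = 0x30
[4] tail/keep = 0xdd
[5] tail/keep = 0xa9
[6] tail/keep = 0x59
[7] tail/keep = 0xa0
[8] tail/keep = 0xb4
[9] tail/keep = 0x12
[10] tail/keep = 0x25
[11] tail/keep = 0x31
[12] tail/keep = 0x5e
[13] tail/keep = 0x4d
[14] tail/keep = 0x13
[15] tail/keep = 0xc1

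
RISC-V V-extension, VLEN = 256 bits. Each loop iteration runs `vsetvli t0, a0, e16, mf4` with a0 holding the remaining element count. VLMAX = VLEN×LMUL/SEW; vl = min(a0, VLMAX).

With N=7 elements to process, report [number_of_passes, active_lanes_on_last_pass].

[iterations, last_vl] = [2, 3]

VLMAX = (256 × 1/4) / 16 = 4 lanes
iterations = ceil(7/4) = 2; final-pass vl = 3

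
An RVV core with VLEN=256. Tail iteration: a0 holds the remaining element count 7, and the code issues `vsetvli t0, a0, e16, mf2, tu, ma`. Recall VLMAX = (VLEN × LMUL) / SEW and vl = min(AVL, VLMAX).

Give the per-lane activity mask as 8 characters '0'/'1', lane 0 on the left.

predicate = 11111110

lanes per group: 256·1/2/16 = 8
vl ← min(7, 8) = 7
bits (lane 0 leftmost): 11111110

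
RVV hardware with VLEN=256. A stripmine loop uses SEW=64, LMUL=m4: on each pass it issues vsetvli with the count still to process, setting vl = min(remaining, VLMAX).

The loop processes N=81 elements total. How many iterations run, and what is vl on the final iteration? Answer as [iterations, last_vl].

VLMAX = (256 × 4) / 64 = 16 lanes
81 elements at 16/iter → 6 passes, remainder 1 on the last

[iterations, last_vl] = [6, 1]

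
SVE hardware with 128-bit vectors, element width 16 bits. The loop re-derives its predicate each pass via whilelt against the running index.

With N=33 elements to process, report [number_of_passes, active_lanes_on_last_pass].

[iterations, last_vl] = [5, 1]

128-bit reg / 16-bit elem → 8 lanes
33 elements at 8/iter → 5 passes, remainder 1 on the last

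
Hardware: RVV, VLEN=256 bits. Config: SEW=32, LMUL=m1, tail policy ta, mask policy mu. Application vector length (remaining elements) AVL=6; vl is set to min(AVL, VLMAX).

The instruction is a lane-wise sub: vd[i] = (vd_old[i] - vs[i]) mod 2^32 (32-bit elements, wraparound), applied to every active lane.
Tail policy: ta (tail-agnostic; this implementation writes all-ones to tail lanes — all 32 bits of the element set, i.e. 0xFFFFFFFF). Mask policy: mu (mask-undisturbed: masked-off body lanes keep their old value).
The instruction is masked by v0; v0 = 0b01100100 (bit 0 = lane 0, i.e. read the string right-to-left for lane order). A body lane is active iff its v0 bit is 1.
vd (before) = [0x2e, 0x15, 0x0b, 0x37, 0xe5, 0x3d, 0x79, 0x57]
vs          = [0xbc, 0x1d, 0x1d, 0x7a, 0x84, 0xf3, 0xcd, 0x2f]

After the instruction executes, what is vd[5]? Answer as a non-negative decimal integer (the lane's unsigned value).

vd[5] = 4294967114

VLMAX = (256 × 1) / 32 = 8 lanes
AVL=6 ≤ VLMAX=8, so vl = 6
  i=0: mask-off/keep → 46
  i=1: mask-off/keep → 21
  i=2: sub(0x0b,0x1d) → 4294967278
  i=3: mask-off/keep → 55
  i=4: mask-off/keep → 229
  i=5: sub(0x3d,0xf3) → 4294967114
  i=6: tail/ones → 4294967295
  i=7: tail/ones → 4294967295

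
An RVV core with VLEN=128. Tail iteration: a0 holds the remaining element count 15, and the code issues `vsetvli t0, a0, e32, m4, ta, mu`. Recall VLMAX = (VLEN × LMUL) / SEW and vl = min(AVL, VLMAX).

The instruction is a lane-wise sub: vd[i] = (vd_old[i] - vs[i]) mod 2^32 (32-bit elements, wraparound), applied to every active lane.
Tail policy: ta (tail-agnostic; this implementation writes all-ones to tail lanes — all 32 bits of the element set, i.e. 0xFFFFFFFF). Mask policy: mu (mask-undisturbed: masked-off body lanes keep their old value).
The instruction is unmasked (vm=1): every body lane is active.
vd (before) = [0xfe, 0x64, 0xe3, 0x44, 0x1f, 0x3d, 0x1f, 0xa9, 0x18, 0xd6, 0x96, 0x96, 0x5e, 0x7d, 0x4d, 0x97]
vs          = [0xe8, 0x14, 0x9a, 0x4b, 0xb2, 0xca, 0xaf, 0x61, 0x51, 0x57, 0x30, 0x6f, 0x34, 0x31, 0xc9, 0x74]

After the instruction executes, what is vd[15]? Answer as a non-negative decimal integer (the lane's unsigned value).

VLMAX = (128 × 4) / 32 = 16 lanes
vl ← min(15, 16) = 15
  i=0: sub(0xfe,0xe8) → 22
  i=1: sub(0x64,0x14) → 80
  i=2: sub(0xe3,0x9a) → 73
  i=3: sub(0x44,0x4b) → 4294967289
  i=4: sub(0x1f,0xb2) → 4294967149
  i=5: sub(0x3d,0xca) → 4294967155
  i=6: sub(0x1f,0xaf) → 4294967152
  i=7: sub(0xa9,0x61) → 72
  i=8: sub(0x18,0x51) → 4294967239
  i=9: sub(0xd6,0x57) → 127
  i=10: sub(0x96,0x30) → 102
  i=11: sub(0x96,0x6f) → 39
  i=12: sub(0x5e,0x34) → 42
  i=13: sub(0x7d,0x31) → 76
  i=14: sub(0x4d,0xc9) → 4294967172
  i=15: tail/ones → 4294967295

vd[15] = 4294967295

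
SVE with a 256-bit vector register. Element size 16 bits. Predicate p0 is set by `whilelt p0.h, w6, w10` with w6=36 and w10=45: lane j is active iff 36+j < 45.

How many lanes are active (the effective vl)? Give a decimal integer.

vl = 9

lane count: 256 div 16 = 16
p0[j] = (36+j < 45); true for j=0..8 → 9 lanes set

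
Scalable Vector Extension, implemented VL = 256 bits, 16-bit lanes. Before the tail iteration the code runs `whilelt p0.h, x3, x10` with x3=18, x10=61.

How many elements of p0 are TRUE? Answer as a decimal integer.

vl = 16

256-bit reg / 16-bit elem → 16 lanes
p0[j] = (18+j < 61); true for j=0..15 → 16 lanes set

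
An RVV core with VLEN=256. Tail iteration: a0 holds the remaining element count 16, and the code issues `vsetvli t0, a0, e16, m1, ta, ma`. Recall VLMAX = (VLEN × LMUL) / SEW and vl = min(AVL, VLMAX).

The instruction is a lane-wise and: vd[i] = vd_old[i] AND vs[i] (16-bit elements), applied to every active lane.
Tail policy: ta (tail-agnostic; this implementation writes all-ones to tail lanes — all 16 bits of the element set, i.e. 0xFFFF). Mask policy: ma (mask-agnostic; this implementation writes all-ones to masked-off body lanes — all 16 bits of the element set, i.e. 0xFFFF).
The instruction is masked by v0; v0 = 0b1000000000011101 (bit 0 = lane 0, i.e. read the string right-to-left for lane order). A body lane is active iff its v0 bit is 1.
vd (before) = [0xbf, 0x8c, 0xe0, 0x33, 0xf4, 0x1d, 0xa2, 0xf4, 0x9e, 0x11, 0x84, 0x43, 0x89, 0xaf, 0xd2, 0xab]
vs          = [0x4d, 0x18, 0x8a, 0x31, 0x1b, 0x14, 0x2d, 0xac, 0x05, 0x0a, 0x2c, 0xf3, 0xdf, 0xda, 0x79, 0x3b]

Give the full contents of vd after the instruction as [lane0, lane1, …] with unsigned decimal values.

VLMAX = (256 × 1) / 16 = 16 lanes
vl = min(AVL, VLMAX) = min(16, 16) = 16
[0] and(0xbf,0x4d) = 0x0d
[1] mask-off/ones = 0xffff
[2] and(0xe0,0x8a) = 0x80
[3] and(0x33,0x31) = 0x31
[4] and(0xf4,0x1b) = 0x10
[5] mask-off/ones = 0xffff
[6] mask-off/ones = 0xffff
[7] mask-off/ones = 0xffff
[8] mask-off/ones = 0xffff
[9] mask-off/ones = 0xffff
[10] mask-off/ones = 0xffff
[11] mask-off/ones = 0xffff
[12] mask-off/ones = 0xffff
[13] mask-off/ones = 0xffff
[14] mask-off/ones = 0xffff
[15] and(0xab,0x3b) = 0x2b

vd = [13, 65535, 128, 49, 16, 65535, 65535, 65535, 65535, 65535, 65535, 65535, 65535, 65535, 65535, 43]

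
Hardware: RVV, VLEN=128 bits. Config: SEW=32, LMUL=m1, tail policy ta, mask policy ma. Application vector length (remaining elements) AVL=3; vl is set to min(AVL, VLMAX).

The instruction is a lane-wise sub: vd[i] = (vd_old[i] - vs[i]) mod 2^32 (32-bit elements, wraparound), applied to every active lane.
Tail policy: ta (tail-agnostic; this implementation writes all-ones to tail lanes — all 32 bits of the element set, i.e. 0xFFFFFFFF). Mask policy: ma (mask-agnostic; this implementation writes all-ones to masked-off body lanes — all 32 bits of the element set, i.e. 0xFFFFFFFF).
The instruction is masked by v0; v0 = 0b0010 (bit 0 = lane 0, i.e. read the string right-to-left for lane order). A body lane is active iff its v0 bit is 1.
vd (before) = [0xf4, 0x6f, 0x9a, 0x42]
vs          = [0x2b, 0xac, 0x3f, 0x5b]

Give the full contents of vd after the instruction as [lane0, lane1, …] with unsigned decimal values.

VLMAX = (128 × 1) / 32 = 4 lanes
vl = min(AVL, VLMAX) = min(3, 4) = 3
vd[0] mask-off/ones -> 0xffffffff
vd[1] sub(0x6f,0xac) -> 0xffffffc3
vd[2] mask-off/ones -> 0xffffffff
vd[3] tail/ones -> 0xffffffff

vd = [4294967295, 4294967235, 4294967295, 4294967295]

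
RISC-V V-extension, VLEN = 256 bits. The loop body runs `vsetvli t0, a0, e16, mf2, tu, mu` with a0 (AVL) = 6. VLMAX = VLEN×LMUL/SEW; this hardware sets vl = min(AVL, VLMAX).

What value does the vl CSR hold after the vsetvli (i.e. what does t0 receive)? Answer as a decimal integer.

vl = 6

lanes per group: 256·1/2/16 = 8
AVL=6 ≤ VLMAX=8, so vl = 6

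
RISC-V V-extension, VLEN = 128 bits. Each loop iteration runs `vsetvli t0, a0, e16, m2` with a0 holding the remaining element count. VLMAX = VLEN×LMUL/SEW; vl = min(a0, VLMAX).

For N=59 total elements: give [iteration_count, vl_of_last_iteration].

[iterations, last_vl] = [4, 11]

VLMAX = VLEN×LMUL/SEW = 128×2/16 = 16
iterations = ceil(59/16) = 4; final-pass vl = 11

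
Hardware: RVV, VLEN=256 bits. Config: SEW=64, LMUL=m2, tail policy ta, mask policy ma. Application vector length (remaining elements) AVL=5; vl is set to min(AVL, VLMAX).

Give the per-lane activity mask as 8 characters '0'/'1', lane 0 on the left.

lanes per group: 256·2/64 = 8
vl = min(AVL, VLMAX) = min(5, 8) = 5
bits (lane 0 leftmost): 11111000

predicate = 11111000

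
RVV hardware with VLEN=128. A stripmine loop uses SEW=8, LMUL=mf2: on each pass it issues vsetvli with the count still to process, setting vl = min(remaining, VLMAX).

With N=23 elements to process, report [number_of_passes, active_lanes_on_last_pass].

VLMAX = VLEN×LMUL/SEW = 128×1/2/8 = 8
N=23: ⌈23/8⌉ = 3 iters; last vl = 23 − 2×8 = 7

[iterations, last_vl] = [3, 7]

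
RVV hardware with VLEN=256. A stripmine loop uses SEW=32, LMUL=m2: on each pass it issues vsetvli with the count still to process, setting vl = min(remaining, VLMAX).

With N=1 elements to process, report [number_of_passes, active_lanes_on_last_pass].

VLMAX = (256 × 2) / 32 = 16 lanes
iterations = ceil(1/16) = 1; final-pass vl = 1

[iterations, last_vl] = [1, 1]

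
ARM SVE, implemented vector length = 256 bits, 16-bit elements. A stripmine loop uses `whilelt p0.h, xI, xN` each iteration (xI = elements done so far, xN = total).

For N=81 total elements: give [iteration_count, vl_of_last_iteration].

lane count: 256 div 16 = 16
iterations = ceil(81/16) = 6; final-pass vl = 1

[iterations, last_vl] = [6, 1]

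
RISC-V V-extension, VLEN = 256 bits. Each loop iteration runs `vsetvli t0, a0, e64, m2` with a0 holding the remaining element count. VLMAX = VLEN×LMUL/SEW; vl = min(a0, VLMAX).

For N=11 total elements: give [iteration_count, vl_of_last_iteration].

[iterations, last_vl] = [2, 3]

lanes per group: 256·2/64 = 8
iterations = ceil(11/8) = 2; final-pass vl = 3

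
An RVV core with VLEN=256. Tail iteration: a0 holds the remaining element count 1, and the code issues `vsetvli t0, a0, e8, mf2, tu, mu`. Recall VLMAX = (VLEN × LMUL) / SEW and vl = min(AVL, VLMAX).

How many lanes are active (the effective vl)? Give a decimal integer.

vl = 1

lanes per group: 256·1/2/8 = 16
AVL=1 ≤ VLMAX=16, so vl = 1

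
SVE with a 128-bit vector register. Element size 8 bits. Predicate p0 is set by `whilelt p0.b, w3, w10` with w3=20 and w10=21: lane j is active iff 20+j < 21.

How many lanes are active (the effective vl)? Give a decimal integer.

vl = 1

128-bit reg / 8-bit elem → 16 lanes
active while 20+j < 21, i.e. j ∈ [0,1) capped at 16 ⇒ 1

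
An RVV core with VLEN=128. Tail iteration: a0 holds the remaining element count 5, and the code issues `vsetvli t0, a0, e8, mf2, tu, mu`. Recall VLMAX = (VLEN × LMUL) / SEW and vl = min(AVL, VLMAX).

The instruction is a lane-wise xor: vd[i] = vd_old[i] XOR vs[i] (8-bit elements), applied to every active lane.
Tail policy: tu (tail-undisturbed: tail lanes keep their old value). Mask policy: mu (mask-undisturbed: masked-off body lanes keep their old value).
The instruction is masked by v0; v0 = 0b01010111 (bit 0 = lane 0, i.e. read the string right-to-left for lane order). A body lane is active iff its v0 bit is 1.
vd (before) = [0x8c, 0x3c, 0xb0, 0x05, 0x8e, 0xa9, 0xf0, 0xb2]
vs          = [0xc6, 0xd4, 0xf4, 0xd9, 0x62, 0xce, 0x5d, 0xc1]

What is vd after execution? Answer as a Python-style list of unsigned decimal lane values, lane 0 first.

vd = [74, 232, 68, 5, 236, 169, 240, 178]

lanes per group: 128·1/2/8 = 8
vl ← min(5, 8) = 5
lane  0: xor(0x8c,0xc6) ⇒ 0x4a
lane  1: xor(0x3c,0xd4) ⇒ 0xe8
lane  2: xor(0xb0,0xf4) ⇒ 0x44
lane  3: mask-off/keep ⇒ 0x05
lane  4: xor(0x8e,0x62) ⇒ 0xec
lane  5: tail/keep ⇒ 0xa9
lane  6: tail/keep ⇒ 0xf0
lane  7: tail/keep ⇒ 0xb2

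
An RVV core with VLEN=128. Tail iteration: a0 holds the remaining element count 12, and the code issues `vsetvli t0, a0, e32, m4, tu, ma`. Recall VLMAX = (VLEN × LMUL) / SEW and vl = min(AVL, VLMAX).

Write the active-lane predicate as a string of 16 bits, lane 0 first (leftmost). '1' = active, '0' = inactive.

VLMAX = (128 × 4) / 32 = 16 lanes
vl = min(AVL, VLMAX) = min(12, 16) = 12
bits (lane 0 leftmost): 1111111111110000

predicate = 1111111111110000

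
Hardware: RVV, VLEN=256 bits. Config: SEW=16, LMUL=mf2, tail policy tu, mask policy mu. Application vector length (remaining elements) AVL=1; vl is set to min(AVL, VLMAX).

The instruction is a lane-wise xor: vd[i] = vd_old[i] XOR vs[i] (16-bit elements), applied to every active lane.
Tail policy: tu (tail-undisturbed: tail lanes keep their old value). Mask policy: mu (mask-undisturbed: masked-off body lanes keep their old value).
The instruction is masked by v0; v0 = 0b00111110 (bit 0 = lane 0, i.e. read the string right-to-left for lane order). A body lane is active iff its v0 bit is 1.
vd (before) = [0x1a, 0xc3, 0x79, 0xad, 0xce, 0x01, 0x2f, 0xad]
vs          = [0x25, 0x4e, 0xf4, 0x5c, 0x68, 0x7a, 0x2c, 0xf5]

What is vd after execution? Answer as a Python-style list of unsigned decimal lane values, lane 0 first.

VLMAX = (256 × 1/2) / 16 = 8 lanes
vl ← min(1, 8) = 1
lane  0: mask-off/keep ⇒ 0x1a
lane  1: tail/keep ⇒ 0xc3
lane  2: tail/keep ⇒ 0x79
lane  3: tail/keep ⇒ 0xad
lane  4: tail/keep ⇒ 0xce
lane  5: tail/keep ⇒ 0x01
lane  6: tail/keep ⇒ 0x2f
lane  7: tail/keep ⇒ 0xad

vd = [26, 195, 121, 173, 206, 1, 47, 173]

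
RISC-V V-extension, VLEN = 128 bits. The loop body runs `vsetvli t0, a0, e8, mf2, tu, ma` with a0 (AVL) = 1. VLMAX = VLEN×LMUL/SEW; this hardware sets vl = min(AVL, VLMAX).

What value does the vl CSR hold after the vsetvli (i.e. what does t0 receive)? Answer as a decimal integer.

vl = 1

lanes per group: 128·1/2/8 = 8
vl = min(AVL, VLMAX) = min(1, 8) = 1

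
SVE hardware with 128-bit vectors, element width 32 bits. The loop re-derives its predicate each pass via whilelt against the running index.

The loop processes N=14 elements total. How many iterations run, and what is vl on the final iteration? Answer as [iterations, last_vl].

lane count: 128 div 32 = 4
iterations = ceil(14/4) = 4; final-pass vl = 2

[iterations, last_vl] = [4, 2]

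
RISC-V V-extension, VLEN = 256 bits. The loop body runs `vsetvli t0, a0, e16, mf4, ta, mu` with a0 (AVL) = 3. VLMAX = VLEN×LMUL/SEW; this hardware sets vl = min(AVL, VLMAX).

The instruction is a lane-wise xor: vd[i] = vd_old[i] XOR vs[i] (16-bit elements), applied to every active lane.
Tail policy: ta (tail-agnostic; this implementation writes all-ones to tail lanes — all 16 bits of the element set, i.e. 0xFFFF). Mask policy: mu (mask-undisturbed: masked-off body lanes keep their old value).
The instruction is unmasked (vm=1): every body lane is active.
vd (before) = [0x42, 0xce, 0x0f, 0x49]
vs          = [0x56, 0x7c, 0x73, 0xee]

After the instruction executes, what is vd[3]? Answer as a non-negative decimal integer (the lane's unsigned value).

vd[3] = 65535

lanes per group: 256·1/4/16 = 4
AVL=3 ≤ VLMAX=4, so vl = 3
  i=0: xor(0x42,0x56) → 20
  i=1: xor(0xce,0x7c) → 178
  i=2: xor(0x0f,0x73) → 124
  i=3: tail/ones → 65535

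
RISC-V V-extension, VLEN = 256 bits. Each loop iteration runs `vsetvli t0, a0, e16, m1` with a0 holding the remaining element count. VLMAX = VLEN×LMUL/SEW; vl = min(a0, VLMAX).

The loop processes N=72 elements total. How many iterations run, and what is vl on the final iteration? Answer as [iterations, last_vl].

VLMAX = VLEN×LMUL/SEW = 256×1/16 = 16
72 elements at 16/iter → 5 passes, remainder 8 on the last

[iterations, last_vl] = [5, 8]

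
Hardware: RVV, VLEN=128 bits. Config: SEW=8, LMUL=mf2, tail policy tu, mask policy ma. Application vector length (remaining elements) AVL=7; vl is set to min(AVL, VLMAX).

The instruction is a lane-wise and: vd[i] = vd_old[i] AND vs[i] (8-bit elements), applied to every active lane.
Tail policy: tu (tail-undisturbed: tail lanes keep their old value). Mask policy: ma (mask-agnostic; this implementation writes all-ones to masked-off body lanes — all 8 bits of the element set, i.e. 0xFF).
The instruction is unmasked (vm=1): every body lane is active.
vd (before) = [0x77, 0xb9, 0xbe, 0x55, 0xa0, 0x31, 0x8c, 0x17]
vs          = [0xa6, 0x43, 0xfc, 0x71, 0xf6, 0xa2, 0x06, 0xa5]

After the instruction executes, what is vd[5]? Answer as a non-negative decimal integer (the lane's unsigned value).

VLMAX = (128 × 1/2) / 8 = 8 lanes
AVL=7 ≤ VLMAX=8, so vl = 7
lane  0: and(0x77,0xa6) ⇒ 0x26
lane  1: and(0xb9,0x43) ⇒ 0x01
lane  2: and(0xbe,0xfc) ⇒ 0xbc
lane  3: and(0x55,0x71) ⇒ 0x51
lane  4: and(0xa0,0xf6) ⇒ 0xa0
lane  5: and(0x31,0xa2) ⇒ 0x20
lane  6: and(0x8c,0x06) ⇒ 0x04
lane  7: tail/keep ⇒ 0x17

vd[5] = 32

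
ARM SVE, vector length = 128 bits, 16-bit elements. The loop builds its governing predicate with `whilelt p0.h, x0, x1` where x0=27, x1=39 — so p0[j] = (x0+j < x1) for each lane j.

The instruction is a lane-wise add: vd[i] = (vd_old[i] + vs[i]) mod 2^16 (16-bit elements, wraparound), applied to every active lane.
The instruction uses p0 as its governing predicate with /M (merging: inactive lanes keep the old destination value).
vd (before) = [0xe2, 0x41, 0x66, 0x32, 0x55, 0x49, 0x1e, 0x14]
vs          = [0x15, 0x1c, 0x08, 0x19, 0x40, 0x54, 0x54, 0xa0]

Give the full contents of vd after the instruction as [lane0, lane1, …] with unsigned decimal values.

128-bit reg / 16-bit elem → 8 lanes
active while 27+j < 39, i.e. j ∈ [0,12) capped at 8 ⇒ 8
  i=0: add(0xe2,0x15) → 247
  i=1: add(0x41,0x1c) → 93
  i=2: add(0x66,0x08) → 110
  i=3: add(0x32,0x19) → 75
  i=4: add(0x55,0x40) → 149
  i=5: add(0x49,0x54) → 157
  i=6: add(0x1e,0x54) → 114
  i=7: add(0x14,0xa0) → 180

vd = [247, 93, 110, 75, 149, 157, 114, 180]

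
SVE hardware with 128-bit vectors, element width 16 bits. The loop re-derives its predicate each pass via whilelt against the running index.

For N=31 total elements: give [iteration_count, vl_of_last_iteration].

lane count: 128 div 16 = 8
iterations = ceil(31/8) = 4; final-pass vl = 7

[iterations, last_vl] = [4, 7]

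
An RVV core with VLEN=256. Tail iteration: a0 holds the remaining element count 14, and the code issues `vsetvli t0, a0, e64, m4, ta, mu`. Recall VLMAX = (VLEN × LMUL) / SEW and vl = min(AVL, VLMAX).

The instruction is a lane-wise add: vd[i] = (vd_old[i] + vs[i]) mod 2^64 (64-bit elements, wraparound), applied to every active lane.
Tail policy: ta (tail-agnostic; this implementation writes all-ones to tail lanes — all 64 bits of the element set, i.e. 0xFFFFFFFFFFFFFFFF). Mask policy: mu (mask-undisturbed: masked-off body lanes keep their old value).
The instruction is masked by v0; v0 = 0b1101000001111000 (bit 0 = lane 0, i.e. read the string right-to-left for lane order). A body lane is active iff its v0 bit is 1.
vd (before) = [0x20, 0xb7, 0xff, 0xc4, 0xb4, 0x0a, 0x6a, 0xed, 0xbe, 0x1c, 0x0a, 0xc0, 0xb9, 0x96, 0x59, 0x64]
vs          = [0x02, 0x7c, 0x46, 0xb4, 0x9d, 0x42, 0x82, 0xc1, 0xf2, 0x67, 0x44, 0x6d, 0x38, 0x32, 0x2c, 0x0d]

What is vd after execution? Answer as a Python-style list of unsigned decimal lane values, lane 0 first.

lanes per group: 256·4/64 = 16
AVL=14 ≤ VLMAX=16, so vl = 14
vd[0] mask-off/keep -> 0x20
vd[1] mask-off/keep -> 0xb7
vd[2] mask-off/keep -> 0xff
vd[3] add(0xc4,0xb4) -> 0x178
vd[4] add(0xb4,0x9d) -> 0x151
vd[5] add(0x0a,0x42) -> 0x4c
vd[6] add(0x6a,0x82) -> 0xec
vd[7] mask-off/keep -> 0xed
vd[8] mask-off/keep -> 0xbe
vd[9] mask-off/keep -> 0x1c
vd[10] mask-off/keep -> 0x0a
vd[11] mask-off/keep -> 0xc0
vd[12] add(0xb9,0x38) -> 0xf1
vd[13] mask-off/keep -> 0x96
vd[14] tail/ones -> 0xffffffffffffffff
vd[15] tail/ones -> 0xffffffffffffffff

vd = [32, 183, 255, 376, 337, 76, 236, 237, 190, 28, 10, 192, 241, 150, 18446744073709551615, 18446744073709551615]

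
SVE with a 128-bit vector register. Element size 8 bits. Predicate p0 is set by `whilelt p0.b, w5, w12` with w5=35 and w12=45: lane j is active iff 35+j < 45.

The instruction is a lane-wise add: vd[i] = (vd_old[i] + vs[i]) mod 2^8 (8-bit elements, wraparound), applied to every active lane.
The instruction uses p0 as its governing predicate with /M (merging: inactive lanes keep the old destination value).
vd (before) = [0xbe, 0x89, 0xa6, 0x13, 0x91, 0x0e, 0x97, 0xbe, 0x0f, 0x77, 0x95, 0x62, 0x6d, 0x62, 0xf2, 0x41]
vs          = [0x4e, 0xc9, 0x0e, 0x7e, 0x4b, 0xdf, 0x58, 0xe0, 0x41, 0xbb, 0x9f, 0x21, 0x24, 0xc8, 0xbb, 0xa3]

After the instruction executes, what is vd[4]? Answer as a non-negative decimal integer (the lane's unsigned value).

vd[4] = 220

register lanes = 128/8 = 16
p0[j] = (35+j < 45); true for j=0..9 → 10 lanes set
[0] add(0xbe,0x4e) = 0x0c
[1] add(0x89,0xc9) = 0x52
[2] add(0xa6,0x0e) = 0xb4
[3] add(0x13,0x7e) = 0x91
[4] add(0x91,0x4b) = 0xdc
[5] add(0x0e,0xdf) = 0xed
[6] add(0x97,0x58) = 0xef
[7] add(0xbe,0xe0) = 0x9e
[8] add(0x0f,0x41) = 0x50
[9] add(0x77,0xbb) = 0x32
[10] tail/keep = 0x95
[11] tail/keep = 0x62
[12] tail/keep = 0x6d
[13] tail/keep = 0x62
[14] tail/keep = 0xf2
[15] tail/keep = 0x41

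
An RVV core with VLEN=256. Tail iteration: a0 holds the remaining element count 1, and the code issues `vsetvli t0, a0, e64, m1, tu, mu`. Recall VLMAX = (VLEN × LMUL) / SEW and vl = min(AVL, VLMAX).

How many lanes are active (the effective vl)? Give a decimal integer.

lanes per group: 256·1/64 = 4
AVL=1 ≤ VLMAX=4, so vl = 1

vl = 1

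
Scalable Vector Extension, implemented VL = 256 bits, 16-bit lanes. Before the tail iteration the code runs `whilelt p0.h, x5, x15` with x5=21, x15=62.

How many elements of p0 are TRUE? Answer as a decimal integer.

vl = 16

256-bit reg / 16-bit elem → 16 lanes
active while 21+j < 62, i.e. j ∈ [0,41) capped at 16 ⇒ 16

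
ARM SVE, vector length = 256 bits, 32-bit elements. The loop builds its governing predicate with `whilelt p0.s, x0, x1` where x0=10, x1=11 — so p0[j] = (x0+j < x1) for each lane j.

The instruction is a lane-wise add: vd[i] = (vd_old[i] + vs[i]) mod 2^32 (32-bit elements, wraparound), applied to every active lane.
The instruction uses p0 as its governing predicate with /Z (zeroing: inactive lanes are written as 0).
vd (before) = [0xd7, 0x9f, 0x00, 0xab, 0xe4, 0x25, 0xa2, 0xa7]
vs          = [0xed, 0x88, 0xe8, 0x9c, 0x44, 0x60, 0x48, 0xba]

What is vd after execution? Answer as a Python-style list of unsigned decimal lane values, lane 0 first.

vd = [452, 0, 0, 0, 0, 0, 0, 0]

lane count: 256 div 32 = 8
whilelt: lane j active iff 10+j < 11 → j < 1 → 1 active
  i=0: add(0xd7,0xed) → 452
  i=1: tail/zero → 0
  i=2: tail/zero → 0
  i=3: tail/zero → 0
  i=4: tail/zero → 0
  i=5: tail/zero → 0
  i=6: tail/zero → 0
  i=7: tail/zero → 0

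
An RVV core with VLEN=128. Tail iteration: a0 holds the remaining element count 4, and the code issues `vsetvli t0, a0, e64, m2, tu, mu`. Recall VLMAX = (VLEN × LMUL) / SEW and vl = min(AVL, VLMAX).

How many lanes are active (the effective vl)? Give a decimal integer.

vl = 4

VLMAX = (128 × 2) / 64 = 4 lanes
vl ← min(4, 4) = 4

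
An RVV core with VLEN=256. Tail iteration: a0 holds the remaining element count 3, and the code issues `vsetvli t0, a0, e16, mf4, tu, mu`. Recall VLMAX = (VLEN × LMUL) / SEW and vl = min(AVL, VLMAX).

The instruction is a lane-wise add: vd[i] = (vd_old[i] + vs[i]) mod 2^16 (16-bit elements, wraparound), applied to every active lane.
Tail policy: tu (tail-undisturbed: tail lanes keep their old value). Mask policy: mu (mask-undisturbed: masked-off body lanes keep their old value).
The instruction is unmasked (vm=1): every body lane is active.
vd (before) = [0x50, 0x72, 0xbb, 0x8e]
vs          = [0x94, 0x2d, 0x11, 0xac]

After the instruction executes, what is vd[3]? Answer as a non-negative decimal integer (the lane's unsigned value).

lanes per group: 256·1/4/16 = 4
vl = min(AVL, VLMAX) = min(3, 4) = 3
lane  0: add(0x50,0x94) ⇒ 0xe4
lane  1: add(0x72,0x2d) ⇒ 0x9f
lane  2: add(0xbb,0x11) ⇒ 0xcc
lane  3: tail/keep ⇒ 0x8e

vd[3] = 142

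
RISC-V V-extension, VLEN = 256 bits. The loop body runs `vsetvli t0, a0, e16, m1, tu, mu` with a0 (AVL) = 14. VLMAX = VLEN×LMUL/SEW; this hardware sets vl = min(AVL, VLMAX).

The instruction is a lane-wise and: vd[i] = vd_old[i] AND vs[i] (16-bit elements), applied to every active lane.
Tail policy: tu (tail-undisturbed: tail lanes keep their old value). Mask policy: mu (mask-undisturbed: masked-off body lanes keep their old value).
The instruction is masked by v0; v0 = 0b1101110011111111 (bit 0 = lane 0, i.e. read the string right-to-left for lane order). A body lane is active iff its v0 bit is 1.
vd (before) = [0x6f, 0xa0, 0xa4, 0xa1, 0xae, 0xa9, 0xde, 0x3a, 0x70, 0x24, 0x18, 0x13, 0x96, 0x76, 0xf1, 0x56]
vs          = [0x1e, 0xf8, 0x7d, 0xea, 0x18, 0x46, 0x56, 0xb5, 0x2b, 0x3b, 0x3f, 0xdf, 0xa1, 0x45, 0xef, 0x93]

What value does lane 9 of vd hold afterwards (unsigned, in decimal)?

vd[9] = 36

VLMAX = VLEN×LMUL/SEW = 256×1/16 = 16
vl = min(AVL, VLMAX) = min(14, 16) = 14
vd[0] and(0x6f,0x1e) -> 0x0e
vd[1] and(0xa0,0xf8) -> 0xa0
vd[2] and(0xa4,0x7d) -> 0x24
vd[3] and(0xa1,0xea) -> 0xa0
vd[4] and(0xae,0x18) -> 0x08
vd[5] and(0xa9,0x46) -> 0x00
vd[6] and(0xde,0x56) -> 0x56
vd[7] and(0x3a,0xb5) -> 0x30
vd[8] mask-off/keep -> 0x70
vd[9] mask-off/keep -> 0x24
vd[10] and(0x18,0x3f) -> 0x18
vd[11] and(0x13,0xdf) -> 0x13
vd[12] and(0x96,0xa1) -> 0x80
vd[13] mask-off/keep -> 0x76
vd[14] tail/keep -> 0xf1
vd[15] tail/keep -> 0x56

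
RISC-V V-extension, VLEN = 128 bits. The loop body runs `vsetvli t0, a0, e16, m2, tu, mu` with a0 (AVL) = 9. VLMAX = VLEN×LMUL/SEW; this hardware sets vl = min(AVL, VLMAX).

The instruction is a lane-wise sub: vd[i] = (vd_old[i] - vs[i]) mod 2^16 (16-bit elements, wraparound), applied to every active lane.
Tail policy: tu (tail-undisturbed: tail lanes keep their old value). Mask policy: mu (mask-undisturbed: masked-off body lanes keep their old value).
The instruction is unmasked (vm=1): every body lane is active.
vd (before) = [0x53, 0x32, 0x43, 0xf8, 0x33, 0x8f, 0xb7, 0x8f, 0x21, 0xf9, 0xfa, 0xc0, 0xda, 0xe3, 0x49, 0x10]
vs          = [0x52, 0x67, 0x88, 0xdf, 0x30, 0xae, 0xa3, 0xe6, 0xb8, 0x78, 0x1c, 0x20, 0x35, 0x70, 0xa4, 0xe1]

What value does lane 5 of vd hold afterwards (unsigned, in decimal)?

VLMAX = (128 × 2) / 16 = 16 lanes
AVL=9 ≤ VLMAX=16, so vl = 9
[0] sub(0x53,0x52) = 0x01
[1] sub(0x32,0x67) = 0xffcb
[2] sub(0x43,0x88) = 0xffbb
[3] sub(0xf8,0xdf) = 0x19
[4] sub(0x33,0x30) = 0x03
[5] sub(0x8f,0xae) = 0xffe1
[6] sub(0xb7,0xa3) = 0x14
[7] sub(0x8f,0xe6) = 0xffa9
[8] sub(0x21,0xb8) = 0xff69
[9] tail/keep = 0xf9
[10] tail/keep = 0xfa
[11] tail/keep = 0xc0
[12] tail/keep = 0xda
[13] tail/keep = 0xe3
[14] tail/keep = 0x49
[15] tail/keep = 0x10

vd[5] = 65505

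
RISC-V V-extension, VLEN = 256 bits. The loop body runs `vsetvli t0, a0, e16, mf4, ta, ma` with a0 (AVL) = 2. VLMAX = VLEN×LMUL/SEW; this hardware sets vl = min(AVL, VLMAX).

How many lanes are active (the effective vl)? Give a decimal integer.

lanes per group: 256·1/4/16 = 4
AVL=2 ≤ VLMAX=4, so vl = 2

vl = 2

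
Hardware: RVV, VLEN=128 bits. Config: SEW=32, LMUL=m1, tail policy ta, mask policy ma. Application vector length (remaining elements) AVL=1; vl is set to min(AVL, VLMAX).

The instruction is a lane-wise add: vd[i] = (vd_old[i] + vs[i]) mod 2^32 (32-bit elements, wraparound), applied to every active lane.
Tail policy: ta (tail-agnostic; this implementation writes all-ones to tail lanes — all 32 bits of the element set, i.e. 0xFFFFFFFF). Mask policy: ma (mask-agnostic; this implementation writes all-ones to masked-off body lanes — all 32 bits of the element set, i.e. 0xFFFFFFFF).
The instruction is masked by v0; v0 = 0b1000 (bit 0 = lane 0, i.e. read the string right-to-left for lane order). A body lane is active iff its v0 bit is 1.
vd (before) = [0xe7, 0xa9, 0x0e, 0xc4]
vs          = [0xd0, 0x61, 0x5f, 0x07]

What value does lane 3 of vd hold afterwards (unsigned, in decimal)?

vd[3] = 4294967295

VLMAX = VLEN×LMUL/SEW = 128×1/32 = 4
vl ← min(1, 4) = 1
lane  0: mask-off/ones ⇒ 0xffffffff
lane  1: tail/ones ⇒ 0xffffffff
lane  2: tail/ones ⇒ 0xffffffff
lane  3: tail/ones ⇒ 0xffffffff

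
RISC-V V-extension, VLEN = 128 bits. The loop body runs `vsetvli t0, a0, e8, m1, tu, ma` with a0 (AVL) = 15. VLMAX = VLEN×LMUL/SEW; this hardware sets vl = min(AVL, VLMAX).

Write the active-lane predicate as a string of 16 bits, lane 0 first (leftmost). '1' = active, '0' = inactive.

VLMAX = (128 × 1) / 8 = 16 lanes
AVL=15 ≤ VLMAX=16, so vl = 15
bits (lane 0 leftmost): 1111111111111110

predicate = 1111111111111110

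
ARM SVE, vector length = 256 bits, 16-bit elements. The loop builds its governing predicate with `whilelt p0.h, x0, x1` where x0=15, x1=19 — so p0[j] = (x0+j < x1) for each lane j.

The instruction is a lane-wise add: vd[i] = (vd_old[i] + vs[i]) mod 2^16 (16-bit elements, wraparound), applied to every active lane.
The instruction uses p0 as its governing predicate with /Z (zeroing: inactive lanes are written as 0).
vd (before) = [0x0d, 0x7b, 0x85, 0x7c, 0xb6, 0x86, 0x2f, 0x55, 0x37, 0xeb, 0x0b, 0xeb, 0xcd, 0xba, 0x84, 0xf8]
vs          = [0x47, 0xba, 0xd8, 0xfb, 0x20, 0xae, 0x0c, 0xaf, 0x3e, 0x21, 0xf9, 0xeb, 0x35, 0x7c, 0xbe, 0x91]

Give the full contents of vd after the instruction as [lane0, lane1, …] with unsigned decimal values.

register lanes = 256/16 = 16
active while 15+j < 19, i.e. j ∈ [0,4) capped at 16 ⇒ 4
vd[0] add(0x0d,0x47) -> 0x54
vd[1] add(0x7b,0xba) -> 0x135
vd[2] add(0x85,0xd8) -> 0x15d
vd[3] add(0x7c,0xfb) -> 0x177
vd[4] tail/zero -> 0x00
vd[5] tail/zero -> 0x00
vd[6] tail/zero -> 0x00
vd[7] tail/zero -> 0x00
vd[8] tail/zero -> 0x00
vd[9] tail/zero -> 0x00
vd[10] tail/zero -> 0x00
vd[11] tail/zero -> 0x00
vd[12] tail/zero -> 0x00
vd[13] tail/zero -> 0x00
vd[14] tail/zero -> 0x00
vd[15] tail/zero -> 0x00

vd = [84, 309, 349, 375, 0, 0, 0, 0, 0, 0, 0, 0, 0, 0, 0, 0]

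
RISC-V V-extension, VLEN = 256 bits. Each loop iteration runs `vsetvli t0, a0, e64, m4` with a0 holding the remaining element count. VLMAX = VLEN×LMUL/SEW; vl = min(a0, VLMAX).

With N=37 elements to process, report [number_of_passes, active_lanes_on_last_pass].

[iterations, last_vl] = [3, 5]

VLMAX = VLEN×LMUL/SEW = 256×4/64 = 16
37 elements at 16/iter → 3 passes, remainder 5 on the last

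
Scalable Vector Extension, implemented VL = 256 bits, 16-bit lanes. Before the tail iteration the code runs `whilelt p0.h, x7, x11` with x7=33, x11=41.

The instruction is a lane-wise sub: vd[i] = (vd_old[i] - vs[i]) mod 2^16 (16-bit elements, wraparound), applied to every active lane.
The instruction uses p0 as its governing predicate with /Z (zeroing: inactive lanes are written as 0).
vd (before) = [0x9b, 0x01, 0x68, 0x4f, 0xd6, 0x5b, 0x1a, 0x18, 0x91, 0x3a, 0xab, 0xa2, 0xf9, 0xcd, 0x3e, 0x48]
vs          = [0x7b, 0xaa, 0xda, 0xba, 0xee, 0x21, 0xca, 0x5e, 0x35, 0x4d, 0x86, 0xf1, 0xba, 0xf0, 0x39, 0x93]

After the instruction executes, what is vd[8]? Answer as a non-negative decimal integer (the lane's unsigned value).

vd[8] = 0

256-bit reg / 16-bit elem → 16 lanes
active while 33+j < 41, i.e. j ∈ [0,8) capped at 16 ⇒ 8
[0] sub(0x9b,0x7b) = 0x20
[1] sub(0x01,0xaa) = 0xff57
[2] sub(0x68,0xda) = 0xff8e
[3] sub(0x4f,0xba) = 0xff95
[4] sub(0xd6,0xee) = 0xffe8
[5] sub(0x5b,0x21) = 0x3a
[6] sub(0x1a,0xca) = 0xff50
[7] sub(0x18,0x5e) = 0xffba
[8] tail/zero = 0x00
[9] tail/zero = 0x00
[10] tail/zero = 0x00
[11] tail/zero = 0x00
[12] tail/zero = 0x00
[13] tail/zero = 0x00
[14] tail/zero = 0x00
[15] tail/zero = 0x00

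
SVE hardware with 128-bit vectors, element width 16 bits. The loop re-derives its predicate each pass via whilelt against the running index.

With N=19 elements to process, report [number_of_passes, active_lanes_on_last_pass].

register lanes = 128/16 = 8
N=19: ⌈19/8⌉ = 3 iters; last vl = 19 − 2×8 = 3

[iterations, last_vl] = [3, 3]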